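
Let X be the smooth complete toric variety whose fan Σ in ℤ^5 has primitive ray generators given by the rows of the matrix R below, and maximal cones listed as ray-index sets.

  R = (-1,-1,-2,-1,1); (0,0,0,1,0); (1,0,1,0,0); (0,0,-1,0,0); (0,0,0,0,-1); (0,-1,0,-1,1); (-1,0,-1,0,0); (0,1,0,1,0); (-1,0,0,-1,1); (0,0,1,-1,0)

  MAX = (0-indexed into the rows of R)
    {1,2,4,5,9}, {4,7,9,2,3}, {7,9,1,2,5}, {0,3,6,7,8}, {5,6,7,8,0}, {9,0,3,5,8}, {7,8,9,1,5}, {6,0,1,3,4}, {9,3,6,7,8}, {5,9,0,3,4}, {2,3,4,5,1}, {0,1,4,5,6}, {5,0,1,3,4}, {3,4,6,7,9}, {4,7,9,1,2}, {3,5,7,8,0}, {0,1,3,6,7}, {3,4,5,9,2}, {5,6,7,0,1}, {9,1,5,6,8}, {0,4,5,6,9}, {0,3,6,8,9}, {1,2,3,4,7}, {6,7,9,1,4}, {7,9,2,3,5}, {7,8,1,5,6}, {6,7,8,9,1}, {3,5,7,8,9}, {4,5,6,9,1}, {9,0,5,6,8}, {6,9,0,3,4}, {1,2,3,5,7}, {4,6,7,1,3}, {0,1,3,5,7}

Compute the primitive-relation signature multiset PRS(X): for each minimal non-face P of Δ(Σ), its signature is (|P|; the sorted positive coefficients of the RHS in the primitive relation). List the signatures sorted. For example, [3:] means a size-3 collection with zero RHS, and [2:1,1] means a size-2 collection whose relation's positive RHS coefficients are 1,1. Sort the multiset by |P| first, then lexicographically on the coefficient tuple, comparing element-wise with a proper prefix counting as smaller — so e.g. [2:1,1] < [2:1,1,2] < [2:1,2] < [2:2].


Minimal non-faces — 13 found among 10 rays, 34 max cones:

  P = {2,6}:  v_{2} + v_{6} = 0 ; sig = [2:]
  P = {0,2}:  v_{0} + v_{2} = v_{3} + v_{5} ; sig = [2:1,1]
  P = {4,8}:  v_{4} + v_{8} = v_{6} + v_{9} ; sig = [2:1,1]
  P = {2,8}:  v_{2} + v_{8} = v_{5} + v_{7} + v_{9} ; sig = [2:1,1,1]
  P = {1,3,9}:  v_{1} + v_{3} + v_{9} = 0 ; sig = [3:]
  P = {4,5,7}:  v_{4} + v_{5} + v_{7} = 0 ; sig = [3:]
  P = {3,5,6}:  v_{3} + v_{5} + v_{6} = v_{0} ; sig = [3:1]
  P = {0,1,9}:  v_{0} + v_{1} + v_{9} = v_{5} + v_{6} ; sig = [3:1,1]
  P = {0,4,7}:  v_{0} + v_{4} + v_{7} = v_{3} + v_{6} ; sig = [3:1,1]
  P = {0,7,9}:  v_{0} + v_{7} + v_{9} = v_{3} + v_{8} ; sig = [3:1,1]
  P = {1,3,8}:  v_{1} + v_{3} + v_{8} = v_{5} + v_{6} + v_{7} ; sig = [3:1,1,1]
  P = {0,1,8}:  v_{0} + v_{1} + v_{8} = 2·v_{5} + 2·v_{6} + v_{7} ; sig = [3:1,2,2]
  P = {5,6,7,9}:  v_{5} + v_{6} + v_{7} + v_{9} = v_{8} ; sig = [4:1]

Hence PRS(X_Σ) =
{ [2:],  [2:1,1] ×2,  [2:1,1,1],  [3:] ×2,  [3:1],  [3:1,1] ×3,  [3:1,1,1],  [3:1,2,2],  [4:1] }


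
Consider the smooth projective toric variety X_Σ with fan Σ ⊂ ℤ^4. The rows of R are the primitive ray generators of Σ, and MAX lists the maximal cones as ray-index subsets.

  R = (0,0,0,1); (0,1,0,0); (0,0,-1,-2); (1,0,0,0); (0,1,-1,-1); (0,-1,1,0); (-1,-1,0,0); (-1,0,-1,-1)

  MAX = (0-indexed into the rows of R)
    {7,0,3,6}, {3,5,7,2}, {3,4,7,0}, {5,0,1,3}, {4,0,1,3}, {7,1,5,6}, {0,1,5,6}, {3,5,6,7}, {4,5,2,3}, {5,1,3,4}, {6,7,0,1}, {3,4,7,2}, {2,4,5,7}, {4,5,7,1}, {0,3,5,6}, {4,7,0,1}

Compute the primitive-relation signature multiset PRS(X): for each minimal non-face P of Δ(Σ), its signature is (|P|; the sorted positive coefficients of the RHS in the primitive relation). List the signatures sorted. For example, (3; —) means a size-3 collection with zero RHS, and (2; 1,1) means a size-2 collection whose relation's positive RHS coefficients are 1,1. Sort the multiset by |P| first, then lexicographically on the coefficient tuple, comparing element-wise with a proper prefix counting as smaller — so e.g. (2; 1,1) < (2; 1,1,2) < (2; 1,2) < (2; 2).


|primitive collections| = 9. Relations:

  {4,6}:  v_{4} + v_{6} = v_{7}  ⟹  sig = (2; 1)
  {0,2}:  v_{0} + v_{2} = v_{3} + v_{7}  ⟹  sig = (2; 1,1)
  {2,6}:  v_{2} + v_{6} = v_{3} + v_{5} + 2·v_{7}  ⟹  sig = (2; 1,1,2)
  {1,2}:  v_{1} + v_{2} = 2·v_{4} + v_{5}  ⟹  sig = (2; 1,2)
  {0,4,5}:  v_{0} + v_{4} + v_{5} = 0  ⟹  sig = (3; —)
  {1,3,6}:  v_{1} + v_{3} + v_{6} = 0  ⟹  sig = (3; —)
  {0,5,7}:  v_{0} + v_{5} + v_{7} = v_{6}  ⟹  sig = (3; 1)
  {1,3,7}:  v_{1} + v_{3} + v_{7} = v_{4}  ⟹  sig = (3; 1)
  {3,4,5,7}:  v_{3} + v_{4} + v_{5} + v_{7} = v_{2}  ⟹  sig = (4; 1)

Hence PRS(X_Σ) =
[(2; 1), (2; 1,1), (2; 1,1,2), (2; 1,2), (3; —), (3; —), (3; 1), (3; 1), (4; 1)]


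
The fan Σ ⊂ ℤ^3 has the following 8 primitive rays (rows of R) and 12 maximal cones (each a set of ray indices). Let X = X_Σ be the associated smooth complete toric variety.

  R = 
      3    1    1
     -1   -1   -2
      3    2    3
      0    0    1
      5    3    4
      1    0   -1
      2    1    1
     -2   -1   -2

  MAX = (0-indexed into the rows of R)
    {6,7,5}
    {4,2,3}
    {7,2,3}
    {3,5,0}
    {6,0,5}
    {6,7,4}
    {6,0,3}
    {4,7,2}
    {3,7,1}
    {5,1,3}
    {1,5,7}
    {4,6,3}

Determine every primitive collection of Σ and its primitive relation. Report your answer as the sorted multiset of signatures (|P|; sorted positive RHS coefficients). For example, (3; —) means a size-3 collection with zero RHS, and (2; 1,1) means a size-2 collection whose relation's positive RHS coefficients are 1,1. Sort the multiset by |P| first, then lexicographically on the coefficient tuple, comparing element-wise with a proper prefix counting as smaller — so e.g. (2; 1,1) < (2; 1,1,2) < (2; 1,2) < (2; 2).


Minimal non-faces — 14 found among 8 rays, 12 max cones:

  P={0,7}:  v_{0} + v_{7} = v_{5}  ⇒ sig = (2; 1)
  P={1,2}:  v_{1} + v_{2} = v_{6}  ⇒ sig = (2; 1)
  P={1,6}:  v_{1} + v_{6} = v_{5}  ⇒ sig = (2; 1)
  P={2,6}:  v_{2} + v_{6} = v_{4}  ⇒ sig = (2; 1)
  P={0,1}:  v_{0} + v_{1} = v_{3} + 2·v_{5}  ⇒ sig = (2; 1,2)
  P={0,2}:  v_{0} + v_{2} = v_{3} + 3·v_{6}  ⇒ sig = (2; 1,3)
  P={0,4}:  v_{0} + v_{4} = v_{3} + 4·v_{6}  ⇒ sig = (2; 1,4)
  P={1,4}:  v_{1} + v_{4} = 2·v_{6}  ⇒ sig = (2; 2)
  P={2,5}:  v_{2} + v_{5} = 2·v_{6}  ⇒ sig = (2; 2)
  P={4,5}:  v_{4} + v_{5} = 3·v_{6}  ⇒ sig = (2; 3)
  P={3,6,7}:  v_{3} + v_{6} + v_{7} = 0  ⇒ sig = (3; —)
  P={3,4,7}:  v_{3} + v_{4} + v_{7} = v_{2}  ⇒ sig = (3; 1)
  P={3,5,6}:  v_{3} + v_{5} + v_{6} = v_{0}  ⇒ sig = (3; 1)
  P={3,5,7}:  v_{3} + v_{5} + v_{7} = v_{1}  ⇒ sig = (3; 1)

Sorted signature multiset PRS(X):
    |P|=2: 10 collections, coeffs (1), (1), (1), (1), (1,2), (1,3), (1,4), (2), (2), (3)
    |P|=3: 4 collections, coeffs (), (1), (1), (1)


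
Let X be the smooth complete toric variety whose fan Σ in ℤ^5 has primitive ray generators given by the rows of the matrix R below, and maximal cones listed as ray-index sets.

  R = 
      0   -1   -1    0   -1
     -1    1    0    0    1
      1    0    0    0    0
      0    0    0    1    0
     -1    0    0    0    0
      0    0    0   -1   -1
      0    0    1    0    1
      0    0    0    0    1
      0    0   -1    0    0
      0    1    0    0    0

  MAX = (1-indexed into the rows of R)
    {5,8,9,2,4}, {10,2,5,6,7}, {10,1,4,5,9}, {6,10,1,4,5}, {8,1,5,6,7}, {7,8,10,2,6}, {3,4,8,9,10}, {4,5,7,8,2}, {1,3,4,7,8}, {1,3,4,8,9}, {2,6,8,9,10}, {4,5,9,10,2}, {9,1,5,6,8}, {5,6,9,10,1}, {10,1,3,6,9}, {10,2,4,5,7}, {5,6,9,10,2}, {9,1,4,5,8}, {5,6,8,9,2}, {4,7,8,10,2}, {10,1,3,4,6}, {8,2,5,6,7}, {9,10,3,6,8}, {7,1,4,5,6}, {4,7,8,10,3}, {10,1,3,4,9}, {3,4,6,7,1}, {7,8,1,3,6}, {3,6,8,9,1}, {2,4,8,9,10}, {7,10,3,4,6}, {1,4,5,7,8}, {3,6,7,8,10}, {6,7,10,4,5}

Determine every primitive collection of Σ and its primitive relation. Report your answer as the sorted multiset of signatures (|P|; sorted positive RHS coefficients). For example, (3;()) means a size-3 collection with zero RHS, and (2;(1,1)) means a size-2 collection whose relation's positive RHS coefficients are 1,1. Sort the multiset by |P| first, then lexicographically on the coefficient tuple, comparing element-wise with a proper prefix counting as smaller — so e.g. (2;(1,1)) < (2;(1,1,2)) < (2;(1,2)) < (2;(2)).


Minimal non-faces — 10 found among 10 rays, 34 max cones:

  • {3,5}:  v_{3} + v_{5} = 0  ⟹  sig = (2;())
  • {7,9}:  v_{7} + v_{9} = v_{8}  ⟹  sig = (2;(1))
  • {1,2}:  v_{1} + v_{2} = v_{5} + v_{9}  ⟹  sig = (2;(1,1))
  • {2,3}:  v_{2} + v_{3} = v_{8} + v_{10}  ⟹  sig = (2;(1,1))
  • {1,7,10}:  v_{1} + v_{7} + v_{10} = 0  ⟹  sig = (3;())
  • {4,6,8}:  v_{4} + v_{6} + v_{8} = 0  ⟹  sig = (3;())
  • {1,8,10}:  v_{1} + v_{8} + v_{10} = v_{9}  ⟹  sig = (3;(1))
  • {5,8,10}:  v_{5} + v_{8} + v_{10} = v_{2}  ⟹  sig = (3;(1))
  • {2,4,6}:  v_{2} + v_{4} + v_{6} = v_{5} + v_{10}  ⟹  sig = (3;(1,1))
  • {4,6,9}:  v_{4} + v_{6} + v_{9} = v_{1} + v_{10}  ⟹  sig = (3;(1,1))

Hence PRS(X_Σ) =
{ (2;()),  (2;(1)),  (2;(1,1)) ×2,  (3;()) ×2,  (3;(1)) ×2,  (3;(1,1)) ×2 }


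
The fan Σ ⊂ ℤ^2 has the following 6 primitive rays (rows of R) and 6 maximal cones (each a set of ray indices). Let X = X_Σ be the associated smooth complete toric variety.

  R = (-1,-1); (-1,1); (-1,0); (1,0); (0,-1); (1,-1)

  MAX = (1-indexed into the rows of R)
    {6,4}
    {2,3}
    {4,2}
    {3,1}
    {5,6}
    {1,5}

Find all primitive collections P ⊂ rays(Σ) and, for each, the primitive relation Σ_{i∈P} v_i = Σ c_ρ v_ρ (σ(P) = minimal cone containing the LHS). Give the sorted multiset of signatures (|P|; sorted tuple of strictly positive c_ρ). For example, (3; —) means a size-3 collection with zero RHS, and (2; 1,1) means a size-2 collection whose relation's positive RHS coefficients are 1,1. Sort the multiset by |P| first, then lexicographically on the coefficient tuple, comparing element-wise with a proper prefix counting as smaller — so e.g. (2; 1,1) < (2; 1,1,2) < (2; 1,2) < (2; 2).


Σ has 9 primitive collections:

  {2,6}:  v_{2} + v_{6} = 0  →  sig = (2; —)
  {3,4}:  v_{3} + v_{4} = 0  →  sig = (2; —)
  {1,4}:  v_{1} + v_{4} = v_{5}  →  sig = (2; 1)
  {2,5}:  v_{2} + v_{5} = v_{3}  →  sig = (2; 1)
  {3,5}:  v_{3} + v_{5} = v_{1}  →  sig = (2; 1)
  {3,6}:  v_{3} + v_{6} = v_{5}  →  sig = (2; 1)
  {4,5}:  v_{4} + v_{5} = v_{6}  →  sig = (2; 1)
  {1,2}:  v_{1} + v_{2} = 2·v_{3}  →  sig = (2; 2)
  {1,6}:  v_{1} + v_{6} = 2·v_{5}  →  sig = (2; 2)

so the primitive-relation signature multiset is
[(2; —), (2; —), (2; 1), (2; 1), (2; 1), (2; 1), (2; 1), (2; 2), (2; 2)]


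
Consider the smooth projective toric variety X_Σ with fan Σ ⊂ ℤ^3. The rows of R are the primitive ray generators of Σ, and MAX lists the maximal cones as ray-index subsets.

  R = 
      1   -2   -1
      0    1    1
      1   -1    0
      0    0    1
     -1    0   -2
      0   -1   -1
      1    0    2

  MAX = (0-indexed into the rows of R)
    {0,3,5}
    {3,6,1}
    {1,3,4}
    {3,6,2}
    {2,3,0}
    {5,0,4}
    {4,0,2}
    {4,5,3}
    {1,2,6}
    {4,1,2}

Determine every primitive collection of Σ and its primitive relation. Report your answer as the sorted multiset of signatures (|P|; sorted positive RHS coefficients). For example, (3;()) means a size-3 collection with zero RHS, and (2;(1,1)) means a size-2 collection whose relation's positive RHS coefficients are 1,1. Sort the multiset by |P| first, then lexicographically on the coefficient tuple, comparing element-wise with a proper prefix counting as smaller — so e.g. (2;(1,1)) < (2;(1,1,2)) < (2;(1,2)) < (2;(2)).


|primitive collections| = 9. Relations:

  P={1,5}:  v_{1} + v_{5} = 0  so sig = (2;())
  P={4,6}:  v_{4} + v_{6} = 0  so sig = (2;())
  P={0,1}:  v_{0} + v_{1} = v_{2}  so sig = (2;(1))
  P={2,5}:  v_{2} + v_{5} = v_{0}  so sig = (2;(1))
  P={5,6}:  v_{5} + v_{6} = v_{2} + v_{3}  so sig = (2;(1,1))
  P={0,6}:  v_{0} + v_{6} = 2·v_{2} + v_{3}  so sig = (2;(1,2))
  P={1,2,3}:  v_{1} + v_{2} + v_{3} = v_{6}  so sig = (3;(1))
  P={2,3,4}:  v_{2} + v_{3} + v_{4} = v_{5}  so sig = (3;(1))
  P={0,3,4}:  v_{0} + v_{3} + v_{4} = 2·v_{5}  so sig = (3;(2))

Signatures (|P|; sorted positive RHS coefficients), sorted:
    (2;())
    (2;())
    (2;(1))
    (2;(1))
    (2;(1,1))
    (2;(1,2))
    (3;(1))
    (3;(1))
    (3;(2))


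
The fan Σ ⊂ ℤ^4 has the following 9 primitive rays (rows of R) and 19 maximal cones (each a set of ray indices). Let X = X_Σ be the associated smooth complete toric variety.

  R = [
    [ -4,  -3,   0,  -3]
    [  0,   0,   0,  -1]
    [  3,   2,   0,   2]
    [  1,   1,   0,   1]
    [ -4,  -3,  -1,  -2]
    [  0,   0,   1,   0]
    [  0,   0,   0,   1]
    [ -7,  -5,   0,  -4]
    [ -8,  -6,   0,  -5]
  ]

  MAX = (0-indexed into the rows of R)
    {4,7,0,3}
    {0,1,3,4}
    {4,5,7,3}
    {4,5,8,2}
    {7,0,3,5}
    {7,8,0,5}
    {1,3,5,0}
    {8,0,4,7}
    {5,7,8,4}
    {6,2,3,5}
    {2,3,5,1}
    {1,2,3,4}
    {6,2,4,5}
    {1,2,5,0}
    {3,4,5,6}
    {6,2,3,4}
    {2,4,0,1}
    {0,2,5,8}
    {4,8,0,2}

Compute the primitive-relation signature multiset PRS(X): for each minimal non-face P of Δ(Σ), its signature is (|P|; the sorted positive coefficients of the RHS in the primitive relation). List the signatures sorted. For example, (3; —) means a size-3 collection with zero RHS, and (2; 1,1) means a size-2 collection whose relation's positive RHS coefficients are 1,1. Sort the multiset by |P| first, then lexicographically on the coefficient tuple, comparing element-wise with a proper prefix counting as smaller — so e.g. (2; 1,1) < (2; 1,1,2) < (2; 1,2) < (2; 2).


Σ has 12 primitive collections:

  P = {1,6}:  v_{1} + v_{6} = 0  ⟹  sig = (2; —)
  P = {3,8}:  v_{3} + v_{8} = v_{7}  ⟹  sig = (2; 1)
  P = {0,6}:  v_{0} + v_{6} = v_{4} + v_{5}  ⟹  sig = (2; 1,1)
  P = {2,7}:  v_{2} + v_{7} = v_{4} + v_{5}  ⟹  sig = (2; 1,1)
  P = {1,7}:  v_{1} + v_{7} = 2·v_{0} + v_{3}  ⟹  sig = (2; 1,2)
  P = {6,7}:  v_{6} + v_{7} = v_{3} + 2·v_{4} + 2·v_{5}  ⟹  sig = (2; 1,2,2)
  P = {1,8}:  v_{1} + v_{8} = 2·v_{0}  ⟹  sig = (2; 2)
  P = {6,8}:  v_{6} + v_{8} = 2·v_{4} + 2·v_{5}  ⟹  sig = (2; 2,2)
  P = {0,2,3}:  v_{0} + v_{2} + v_{3} = 0  ⟹  sig = (3; —)
  P = {0,4,5}:  v_{0} + v_{4} + v_{5} = v_{8}  ⟹  sig = (3; 1)
  P = {1,4,5}:  v_{1} + v_{4} + v_{5} = v_{0}  ⟹  sig = (3; 1)
  P = {2,3,4,5}:  v_{2} + v_{3} + v_{4} + v_{5} = v_{6}  ⟹  sig = (4; 1)

Sorted signature multiset PRS(X):
    |P|=2: 8 collections, coeffs (), (1), (1,1), (1,1), (1,2), (1,2,2), (2), (2,2)
    |P|=3: 3 collections, coeffs (), (1), (1)
    |P|=4: 1 collection, coeffs (1)


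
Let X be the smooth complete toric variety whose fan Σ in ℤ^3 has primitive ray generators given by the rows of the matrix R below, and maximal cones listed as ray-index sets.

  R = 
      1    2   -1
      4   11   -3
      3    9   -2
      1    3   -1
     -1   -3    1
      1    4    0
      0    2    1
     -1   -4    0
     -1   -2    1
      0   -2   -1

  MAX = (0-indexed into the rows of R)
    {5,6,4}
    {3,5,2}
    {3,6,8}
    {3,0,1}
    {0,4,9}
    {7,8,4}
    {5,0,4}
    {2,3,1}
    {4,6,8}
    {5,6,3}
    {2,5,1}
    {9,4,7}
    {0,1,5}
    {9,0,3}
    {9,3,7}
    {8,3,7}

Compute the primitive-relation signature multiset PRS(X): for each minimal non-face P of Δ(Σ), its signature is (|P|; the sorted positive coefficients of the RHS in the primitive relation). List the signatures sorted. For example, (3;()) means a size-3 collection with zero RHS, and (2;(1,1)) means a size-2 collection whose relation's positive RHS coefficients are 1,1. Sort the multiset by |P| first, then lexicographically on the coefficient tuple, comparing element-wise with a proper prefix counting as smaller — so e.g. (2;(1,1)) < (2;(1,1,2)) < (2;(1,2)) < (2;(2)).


23 minimal non-faces of Δ(Σ) (on 10 rays):

  • {0,8}:  v_{0} + v_{8} = 0 — sig = (2;())
  • {3,4}:  v_{3} + v_{4} = 0 — sig = (2;())
  • {5,7}:  v_{5} + v_{7} = 0 — sig = (2;())
  • {6,9}:  v_{6} + v_{9} = 0 — sig = (2;())
  • {0,2}:  v_{0} + v_{2} = v_{1} — sig = (2;(1))
  • {0,6}:  v_{0} + v_{6} = v_{5} — sig = (2;(1))
  • {0,7}:  v_{0} + v_{7} = v_{9} — sig = (2;(1))
  • {1,8}:  v_{1} + v_{8} = v_{2} — sig = (2;(1))
  • {5,8}:  v_{5} + v_{8} = v_{6} — sig = (2;(1))
  • {5,9}:  v_{5} + v_{9} = v_{0} — sig = (2;(1))
  • {6,7}:  v_{6} + v_{7} = v_{8} — sig = (2;(1))
  • {8,9}:  v_{8} + v_{9} = v_{7} — sig = (2;(1))
  • {1,6}:  v_{1} + v_{6} = v_{2} + v_{5} — sig = (2;(1,1))
  • {2,4}:  v_{2} + v_{4} = v_{0} + v_{5} — sig = (2;(1,1))
  • {2,7}:  v_{2} + v_{7} = v_{0} + v_{3} — sig = (2;(1,1))
  • {2,8}:  v_{2} + v_{8} = v_{3} + v_{5} — sig = (2;(1,1))
  • {1,4}:  v_{1} + v_{4} = 2·v_{0} + v_{5} — sig = (2;(1,2))
  • {1,7}:  v_{1} + v_{7} = 2·v_{0} + v_{3} — sig = (2;(1,2))
  • {2,6}:  v_{2} + v_{6} = v_{3} + 2·v_{5} — sig = (2;(1,2))
  • {2,9}:  v_{2} + v_{9} = 2·v_{0} + v_{3} — sig = (2;(1,2))
  • {1,9}:  v_{1} + v_{9} = 3·v_{0} + v_{3} — sig = (2;(1,3))
  • {0,3,5}:  v_{0} + v_{3} + v_{5} = v_{2} — sig = (3;(1))
  • {1,3,5}:  v_{1} + v_{3} + v_{5} = 2·v_{2} — sig = (3;(2))

Signatures (|P|; sorted positive RHS coefficients), sorted:
[(2;()), (2;()), (2;()), (2;()), (2;(1)), (2;(1)), (2;(1)), (2;(1)), (2;(1)), (2;(1)), (2;(1)), (2;(1)), (2;(1,1)), (2;(1,1)), (2;(1,1)), (2;(1,1)), (2;(1,2)), (2;(1,2)), (2;(1,2)), (2;(1,2)), (2;(1,3)), (3;(1)), (3;(2))]


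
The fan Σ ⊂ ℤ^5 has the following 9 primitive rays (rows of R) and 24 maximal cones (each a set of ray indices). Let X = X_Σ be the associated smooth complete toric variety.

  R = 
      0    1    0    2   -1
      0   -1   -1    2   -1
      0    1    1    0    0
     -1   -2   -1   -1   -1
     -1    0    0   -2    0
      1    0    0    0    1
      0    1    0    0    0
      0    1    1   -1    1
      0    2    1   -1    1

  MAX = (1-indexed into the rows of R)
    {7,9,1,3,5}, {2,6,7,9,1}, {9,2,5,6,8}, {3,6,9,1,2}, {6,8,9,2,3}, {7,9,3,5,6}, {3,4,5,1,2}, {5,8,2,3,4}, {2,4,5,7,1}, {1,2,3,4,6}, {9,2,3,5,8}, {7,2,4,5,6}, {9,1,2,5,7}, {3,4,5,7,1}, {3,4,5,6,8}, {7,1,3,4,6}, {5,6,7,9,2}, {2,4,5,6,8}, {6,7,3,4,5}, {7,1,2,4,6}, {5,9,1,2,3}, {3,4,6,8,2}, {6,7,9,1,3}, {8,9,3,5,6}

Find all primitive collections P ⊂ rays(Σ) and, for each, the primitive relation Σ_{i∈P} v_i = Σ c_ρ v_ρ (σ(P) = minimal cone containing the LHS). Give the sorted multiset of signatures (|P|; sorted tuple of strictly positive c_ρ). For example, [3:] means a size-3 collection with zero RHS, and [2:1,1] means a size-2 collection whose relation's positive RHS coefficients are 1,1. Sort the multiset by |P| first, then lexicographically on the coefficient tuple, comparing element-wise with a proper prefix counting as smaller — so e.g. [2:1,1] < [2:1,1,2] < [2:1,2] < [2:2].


Primitive collections (6):

  P={4,9}:  v_{4} + v_{9} = v_{5} ; sig = [2:1]
  P={7,8}:  v_{7} + v_{8} = v_{9} ; sig = [2:1]
  P={1,8}:  v_{1} + v_{8} = v_{2} + v_{3} + v_{9} ; sig = [2:1,1,1]
  P={1,5,6}:  v_{1} + v_{5} + v_{6} = v_{7} ; sig = [3:1]
  P={2,3,7}:  v_{2} + v_{3} + v_{7} = v_{1} ; sig = [3:1]
  P={2,3,5,6}:  v_{2} + v_{3} + v_{5} + v_{6} = 0 ; sig = [4:]

so the primitive-relation signature multiset is
    [2:1]
    [2:1]
    [2:1,1,1]
    [3:1]
    [3:1]
    [4:]


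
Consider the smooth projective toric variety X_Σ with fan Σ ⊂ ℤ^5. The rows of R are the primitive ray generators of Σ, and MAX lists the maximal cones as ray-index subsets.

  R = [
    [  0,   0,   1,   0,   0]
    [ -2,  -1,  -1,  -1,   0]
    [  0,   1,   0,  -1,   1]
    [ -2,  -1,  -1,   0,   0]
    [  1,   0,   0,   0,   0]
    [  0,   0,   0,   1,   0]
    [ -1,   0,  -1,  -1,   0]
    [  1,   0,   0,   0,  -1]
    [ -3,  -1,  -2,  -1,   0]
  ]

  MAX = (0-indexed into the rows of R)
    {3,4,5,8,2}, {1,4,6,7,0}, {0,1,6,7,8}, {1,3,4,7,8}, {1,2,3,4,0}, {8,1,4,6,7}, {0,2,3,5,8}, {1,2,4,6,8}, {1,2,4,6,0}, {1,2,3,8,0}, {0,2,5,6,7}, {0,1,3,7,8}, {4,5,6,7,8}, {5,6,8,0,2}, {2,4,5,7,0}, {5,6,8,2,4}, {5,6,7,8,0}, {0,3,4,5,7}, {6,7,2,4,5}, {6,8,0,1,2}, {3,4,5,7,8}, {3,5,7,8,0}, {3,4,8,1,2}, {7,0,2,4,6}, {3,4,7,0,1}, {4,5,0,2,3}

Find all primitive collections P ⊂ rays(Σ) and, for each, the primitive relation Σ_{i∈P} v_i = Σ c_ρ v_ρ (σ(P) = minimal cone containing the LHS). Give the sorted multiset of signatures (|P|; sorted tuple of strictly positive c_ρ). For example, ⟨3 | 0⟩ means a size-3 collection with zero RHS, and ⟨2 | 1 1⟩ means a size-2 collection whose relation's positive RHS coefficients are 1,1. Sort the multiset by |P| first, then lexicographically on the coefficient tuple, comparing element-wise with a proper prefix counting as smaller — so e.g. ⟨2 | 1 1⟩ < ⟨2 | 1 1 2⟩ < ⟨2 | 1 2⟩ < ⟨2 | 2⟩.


The 7 primitive collections of Σ (r=9, n=5):

  {1,5}:  v_{1} + v_{5} = v_{3}  so sig = ⟨2 | 1⟩
  {3,6}:  v_{3} + v_{6} = v_{8}  so sig = ⟨2 | 1⟩
  {0,4,8}:  v_{0} + v_{4} + v_{8} = v_{1}  so sig = ⟨3 | 1⟩
  {2,3,7}:  v_{2} + v_{3} + v_{7} = v_{6}  so sig = ⟨3 | 1⟩
  {1,2,7}:  v_{1} + v_{2} + v_{7} = v_{0} + v_{4} + 2·v_{6}  so sig = ⟨3 | 1 1 2⟩
  {2,7,8}:  v_{2} + v_{7} + v_{8} = 2·v_{6}  so sig = ⟨3 | 2⟩
  {0,4,5,6}:  v_{0} + v_{4} + v_{5} + v_{6} = 0  so sig = ⟨4 | 0⟩

Sorted signature multiset PRS(X):
    ⟨2 | 1⟩
    ⟨2 | 1⟩
    ⟨3 | 1⟩
    ⟨3 | 1⟩
    ⟨3 | 1 1 2⟩
    ⟨3 | 2⟩
    ⟨4 | 0⟩


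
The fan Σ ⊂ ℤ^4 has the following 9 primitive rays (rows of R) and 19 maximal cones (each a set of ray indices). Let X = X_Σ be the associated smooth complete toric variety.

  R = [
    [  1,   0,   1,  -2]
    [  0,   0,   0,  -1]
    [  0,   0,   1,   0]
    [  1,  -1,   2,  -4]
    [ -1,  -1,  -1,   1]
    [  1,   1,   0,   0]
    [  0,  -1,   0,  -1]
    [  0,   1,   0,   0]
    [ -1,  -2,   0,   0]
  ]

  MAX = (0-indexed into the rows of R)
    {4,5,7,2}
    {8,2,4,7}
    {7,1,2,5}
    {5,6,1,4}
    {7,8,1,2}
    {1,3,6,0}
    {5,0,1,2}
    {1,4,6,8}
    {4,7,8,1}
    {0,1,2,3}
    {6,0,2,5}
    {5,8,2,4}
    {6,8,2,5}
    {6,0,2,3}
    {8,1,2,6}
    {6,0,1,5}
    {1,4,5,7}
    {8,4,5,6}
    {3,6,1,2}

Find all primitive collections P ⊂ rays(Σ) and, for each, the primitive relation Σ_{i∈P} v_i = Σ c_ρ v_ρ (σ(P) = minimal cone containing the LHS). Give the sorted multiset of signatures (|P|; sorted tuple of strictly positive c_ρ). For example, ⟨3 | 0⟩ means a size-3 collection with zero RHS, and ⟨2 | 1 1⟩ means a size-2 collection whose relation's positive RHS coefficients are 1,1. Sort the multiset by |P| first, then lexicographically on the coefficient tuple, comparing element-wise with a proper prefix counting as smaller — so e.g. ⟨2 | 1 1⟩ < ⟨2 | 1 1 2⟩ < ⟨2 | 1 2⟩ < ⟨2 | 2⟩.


The 14 primitive collections of Σ (r=9, n=4):

  P={0,4}:  v_{0} + v_{4} = v_{6}  so sig = ⟨2 | 1⟩
  P={6,7}:  v_{6} + v_{7} = v_{1}  so sig = ⟨2 | 1⟩
  P={0,7}:  v_{0} + v_{7} = 2·v_{1} + v_{2} + v_{5}  so sig = ⟨2 | 1 1 2⟩
  P={3,4}:  v_{3} + v_{4} = v_{1} + v_{2} + 2·v_{6}  so sig = ⟨2 | 1 1 2⟩
  P={3,7}:  v_{3} + v_{7} = v_{0} + 2·v_{1} + v_{2}  so sig = ⟨2 | 1 1 2⟩
  P={0,8}:  v_{0} + v_{8} = v_{2} + 2·v_{6}  so sig = ⟨2 | 1 2⟩
  P={3,8}:  v_{3} + v_{8} = v_{1} + 2·v_{2} + 3·v_{6}  so sig = ⟨2 | 1 2 3⟩
  P={3,5}:  v_{3} + v_{5} = 2·v_{0}  so sig = ⟨2 | 2⟩
  P={5,7,8}:  v_{5} + v_{7} + v_{8} = 0  so sig = ⟨3 | 0⟩
  P={1,5,8}:  v_{1} + v_{5} + v_{8} = v_{6}  so sig = ⟨3 | 1⟩
  P={2,4,6}:  v_{2} + v_{4} + v_{6} = v_{8}  so sig = ⟨3 | 1⟩
  P={1,2,4}:  v_{1} + v_{2} + v_{4} = v_{7} + v_{8}  so sig = ⟨3 | 1 1⟩
  P={0,1,2,6}:  v_{0} + v_{1} + v_{2} + v_{6} = v_{3}  so sig = ⟨4 | 1⟩
  P={1,2,5,6}:  v_{1} + v_{2} + v_{5} + v_{6} = v_{0}  so sig = ⟨4 | 1⟩

Signatures (|P|; sorted positive RHS coefficients), sorted:
    ⟨2 | 1⟩
    ⟨2 | 1⟩
    ⟨2 | 1 1 2⟩
    ⟨2 | 1 1 2⟩
    ⟨2 | 1 1 2⟩
    ⟨2 | 1 2⟩
    ⟨2 | 1 2 3⟩
    ⟨2 | 2⟩
    ⟨3 | 0⟩
    ⟨3 | 1⟩
    ⟨3 | 1⟩
    ⟨3 | 1 1⟩
    ⟨4 | 1⟩
    ⟨4 | 1⟩


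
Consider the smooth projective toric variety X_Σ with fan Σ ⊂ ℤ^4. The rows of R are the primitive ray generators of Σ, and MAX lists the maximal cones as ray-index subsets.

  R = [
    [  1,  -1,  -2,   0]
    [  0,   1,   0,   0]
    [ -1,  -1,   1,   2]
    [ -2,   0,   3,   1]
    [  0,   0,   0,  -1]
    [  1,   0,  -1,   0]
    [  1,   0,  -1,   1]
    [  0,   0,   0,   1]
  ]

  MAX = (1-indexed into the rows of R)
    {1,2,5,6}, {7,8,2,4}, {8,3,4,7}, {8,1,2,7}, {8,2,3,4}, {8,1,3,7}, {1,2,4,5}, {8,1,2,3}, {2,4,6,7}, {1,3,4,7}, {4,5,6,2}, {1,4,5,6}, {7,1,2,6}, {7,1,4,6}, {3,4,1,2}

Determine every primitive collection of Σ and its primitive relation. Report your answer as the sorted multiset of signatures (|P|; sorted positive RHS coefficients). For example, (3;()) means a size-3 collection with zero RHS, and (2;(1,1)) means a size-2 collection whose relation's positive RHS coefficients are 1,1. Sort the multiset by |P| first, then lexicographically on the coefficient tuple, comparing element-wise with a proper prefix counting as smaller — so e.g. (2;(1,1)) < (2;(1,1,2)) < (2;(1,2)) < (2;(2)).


Δ(Σ) — 8 vertices, 9 min non-faces:

  {5,8}:  v_{5} + v_{8} = 0  so sig = (2;())
  {5,7}:  v_{5} + v_{7} = v_{6}  so sig = (2;(1))
  {6,8}:  v_{6} + v_{8} = v_{7}  so sig = (2;(1))
  {3,5}:  v_{3} + v_{5} = v_{1} + v_{4}  so sig = (2;(1,1))
  {3,6}:  v_{3} + v_{6} = v_{1} + v_{4} + v_{7}  so sig = (2;(1,1,1))
  {1,4,8}:  v_{1} + v_{4} + v_{8} = v_{3}  so sig = (3;(1))
  {2,3,7}:  v_{2} + v_{3} + v_{7} = 3·v_{8}  so sig = (3;(3))
  {1,2,4,6}:  v_{1} + v_{2} + v_{4} + v_{6} = v_{8}  so sig = (4;(1))
  {1,2,4,7}:  v_{1} + v_{2} + v_{4} + v_{7} = 2·v_{8}  so sig = (4;(2))

Signatures (|P|; sorted positive RHS coefficients), sorted:
[(2;()), (2;(1)), (2;(1)), (2;(1,1)), (2;(1,1,1)), (3;(1)), (3;(3)), (4;(1)), (4;(2))]


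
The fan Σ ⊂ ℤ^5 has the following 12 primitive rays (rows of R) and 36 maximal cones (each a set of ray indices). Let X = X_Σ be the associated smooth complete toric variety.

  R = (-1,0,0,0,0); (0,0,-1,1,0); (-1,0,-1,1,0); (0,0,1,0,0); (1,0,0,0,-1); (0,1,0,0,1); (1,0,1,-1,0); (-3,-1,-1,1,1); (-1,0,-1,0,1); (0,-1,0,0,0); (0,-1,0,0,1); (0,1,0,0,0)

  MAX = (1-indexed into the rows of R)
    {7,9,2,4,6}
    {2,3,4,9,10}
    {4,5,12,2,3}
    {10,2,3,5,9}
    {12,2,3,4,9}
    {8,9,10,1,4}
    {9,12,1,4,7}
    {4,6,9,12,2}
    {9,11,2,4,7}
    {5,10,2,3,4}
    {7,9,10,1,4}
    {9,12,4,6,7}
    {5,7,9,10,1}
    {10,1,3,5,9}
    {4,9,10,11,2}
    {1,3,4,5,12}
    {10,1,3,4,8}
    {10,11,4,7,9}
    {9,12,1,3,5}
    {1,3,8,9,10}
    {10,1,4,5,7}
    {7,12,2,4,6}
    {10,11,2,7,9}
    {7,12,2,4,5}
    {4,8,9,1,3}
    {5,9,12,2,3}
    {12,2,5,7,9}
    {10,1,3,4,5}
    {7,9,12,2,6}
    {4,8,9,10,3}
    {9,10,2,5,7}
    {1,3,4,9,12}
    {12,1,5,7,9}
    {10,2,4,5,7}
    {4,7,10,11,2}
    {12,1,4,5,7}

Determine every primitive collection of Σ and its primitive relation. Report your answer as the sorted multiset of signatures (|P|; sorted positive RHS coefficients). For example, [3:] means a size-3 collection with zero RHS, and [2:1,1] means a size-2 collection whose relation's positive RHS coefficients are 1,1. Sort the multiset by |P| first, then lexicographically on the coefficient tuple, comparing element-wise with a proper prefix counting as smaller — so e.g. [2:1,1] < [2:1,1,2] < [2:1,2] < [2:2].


Σ has 22 primitive collections:

  {3,7}:  v_{3} + v_{7} = 0  ⇒ sig = [2:]
  {10,12}:  v_{10} + v_{12} = 0  ⇒ sig = [2:]
  {1,2}:  v_{1} + v_{2} = v_{3}  ⇒ sig = [2:1]
  {1,6}:  v_{1} + v_{6} = v_{4} + v_{9} + v_{12}  ⇒ sig = [2:1,1,1]
  {1,11}:  v_{1} + v_{11} = v_{4} + v_{9} + v_{10}  ⇒ sig = [2:1,1,1]
  {5,6}:  v_{5} + v_{6} = v_{2} + v_{7} + v_{12}  ⇒ sig = [2:1,1,1]
  {5,8}:  v_{5} + v_{8} = v_{1} + v_{3} + v_{10}  ⇒ sig = [2:1,1,1]
  {5,11}:  v_{5} + v_{11} = v_{2} + v_{7} + v_{10}  ⇒ sig = [2:1,1,1]
  {3,6}:  v_{3} + v_{6} = v_{2} + v_{4} + v_{9} + v_{12}  ⇒ sig = [2:1,1,1,1]
  {3,11}:  v_{3} + v_{11} = v_{2} + v_{4} + v_{9} + v_{10}  ⇒ sig = [2:1,1,1,1]
  {6,10}:  v_{6} + v_{10} = v_{2} + v_{4} + v_{7} + v_{9}  ⇒ sig = [2:1,1,1,1]
  {7,8}:  v_{7} + v_{8} = v_{1} + v_{4} + v_{9} + v_{10}  ⇒ sig = [2:1,1,1,1]
  {8,12}:  v_{8} + v_{12} = v_{1} + v_{3} + v_{4} + v_{9}  ⇒ sig = [2:1,1,1,1]
  {11,12}:  v_{11} + v_{12} = v_{2} + v_{4} + v_{7} + v_{9}  ⇒ sig = [2:1,1,1,1]
  {2,8}:  v_{2} + v_{8} = 2·v_{3} + v_{4} + v_{9} + v_{10}  ⇒ sig = [2:1,1,1,2]
  {6,8}:  v_{6} + v_{8} = v_{3} + 2·v_{4} + 2·v_{9}  ⇒ sig = [2:1,2,2]
  {8,11}:  v_{8} + v_{11} = v_{3} + 2·v_{4} + 2·v_{9} + 2·v_{10}  ⇒ sig = [2:1,2,2,2]
  {6,11}:  v_{6} + v_{11} = 2·v_{2} + 2·v_{4} + 2·v_{7} + 2·v_{9}  ⇒ sig = [2:2,2,2,2]
  {4,5,9}:  v_{4} + v_{5} + v_{9} = 0  ⇒ sig = [3:]
  {1,3,4,9,10}:  v_{1} + v_{3} + v_{4} + v_{9} + v_{10} = v_{8}  ⇒ sig = [5:1]
  {2,4,7,9,10}:  v_{2} + v_{4} + v_{7} + v_{9} + v_{10} = v_{11}  ⇒ sig = [5:1]
  {2,4,7,9,12}:  v_{2} + v_{4} + v_{7} + v_{9} + v_{12} = v_{6}  ⇒ sig = [5:1]

Hence PRS(X_Σ) =
    |P|=2: 18 collections, coeffs (), (), (1), (1,1,1), (1,1,1), (1,1,1), (1,1,1), (1,1,1), (1,1,1,1), (1,1,1,1), (1,1,1,1), (1,1,1,1), (1,1,1,1), (1,1,1,1), (1,1,1,2), (1,2,2), (1,2,2,2), (2,2,2,2)
    |P|=3: 1 collection, coeffs ()
    |P|=5: 3 collections, coeffs (1), (1), (1)


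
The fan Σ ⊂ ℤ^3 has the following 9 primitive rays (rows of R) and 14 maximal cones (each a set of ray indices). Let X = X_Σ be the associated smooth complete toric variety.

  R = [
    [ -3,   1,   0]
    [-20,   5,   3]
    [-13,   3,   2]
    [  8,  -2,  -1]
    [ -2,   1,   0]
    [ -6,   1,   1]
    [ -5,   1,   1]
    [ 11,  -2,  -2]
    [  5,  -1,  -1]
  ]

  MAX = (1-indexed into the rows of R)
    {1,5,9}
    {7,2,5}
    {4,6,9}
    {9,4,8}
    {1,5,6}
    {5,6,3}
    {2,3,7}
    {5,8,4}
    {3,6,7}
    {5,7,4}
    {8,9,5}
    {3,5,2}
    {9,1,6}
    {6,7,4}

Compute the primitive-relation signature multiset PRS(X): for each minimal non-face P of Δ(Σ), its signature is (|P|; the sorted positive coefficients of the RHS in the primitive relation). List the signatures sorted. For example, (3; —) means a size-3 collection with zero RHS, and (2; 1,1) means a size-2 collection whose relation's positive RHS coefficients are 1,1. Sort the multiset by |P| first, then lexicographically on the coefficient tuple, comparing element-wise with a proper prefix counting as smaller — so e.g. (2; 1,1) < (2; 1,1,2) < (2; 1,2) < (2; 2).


Σ has 20 primitive collections:

  • {7,9}:  v_{7} + v_{9} = 0 — sig = (2; —)
  • {1,4}:  v_{1} + v_{4} = v_{9} — sig = (2; 1)
  • {3,4}:  v_{3} + v_{4} = v_{7} — sig = (2; 1)
  • {3,8}:  v_{3} + v_{8} = v_{5} — sig = (2; 1)
  • {6,8}:  v_{6} + v_{8} = v_{9} — sig = (2; 1)
  • {1,7}:  v_{1} + v_{7} = v_{5} + v_{6} — sig = (2; 1,1)
  • {2,9}:  v_{2} + v_{9} = v_{3} + v_{5} — sig = (2; 1,1)
  • {3,9}:  v_{3} + v_{9} = v_{5} + v_{6} — sig = (2; 1,1)
  • {7,8}:  v_{7} + v_{8} = v_{4} + v_{5} — sig = (2; 1,1)
  • {1,2}:  v_{1} + v_{2} = v_{3} + 2·v_{5} + v_{6} — sig = (2; 1,1,2)
  • {1,8}:  v_{1} + v_{8} = v_{5} + 2·v_{9} — sig = (2; 1,2)
  • {2,4}:  v_{2} + v_{4} = v_{5} + 2·v_{7} — sig = (2; 1,2)
  • {2,8}:  v_{2} + v_{8} = 2·v_{5} + v_{7} — sig = (2; 1,2)
  • {2,6}:  v_{2} + v_{6} = 2·v_{3} — sig = (2; 2)
  • {1,3}:  v_{1} + v_{3} = 2·v_{5} + 2·v_{6} — sig = (2; 2,2)
  • {4,5,6}:  v_{4} + v_{5} + v_{6} = 0 — sig = (3; —)
  • {3,5,7}:  v_{3} + v_{5} + v_{7} = v_{2} — sig = (3; 1)
  • {4,5,9}:  v_{4} + v_{5} + v_{9} = v_{8} — sig = (3; 1)
  • {5,6,7}:  v_{5} + v_{6} + v_{7} = v_{3} — sig = (3; 1)
  • {5,6,9}:  v_{5} + v_{6} + v_{9} = v_{1} — sig = (3; 1)

so the primitive-relation signature multiset is
{ (2; —),  (2; 1) ×4,  (2; 1,1) ×4,  (2; 1,1,2),  (2; 1,2) ×3,  (2; 2),  (2; 2,2),  (3; —),  (3; 1) ×4 }


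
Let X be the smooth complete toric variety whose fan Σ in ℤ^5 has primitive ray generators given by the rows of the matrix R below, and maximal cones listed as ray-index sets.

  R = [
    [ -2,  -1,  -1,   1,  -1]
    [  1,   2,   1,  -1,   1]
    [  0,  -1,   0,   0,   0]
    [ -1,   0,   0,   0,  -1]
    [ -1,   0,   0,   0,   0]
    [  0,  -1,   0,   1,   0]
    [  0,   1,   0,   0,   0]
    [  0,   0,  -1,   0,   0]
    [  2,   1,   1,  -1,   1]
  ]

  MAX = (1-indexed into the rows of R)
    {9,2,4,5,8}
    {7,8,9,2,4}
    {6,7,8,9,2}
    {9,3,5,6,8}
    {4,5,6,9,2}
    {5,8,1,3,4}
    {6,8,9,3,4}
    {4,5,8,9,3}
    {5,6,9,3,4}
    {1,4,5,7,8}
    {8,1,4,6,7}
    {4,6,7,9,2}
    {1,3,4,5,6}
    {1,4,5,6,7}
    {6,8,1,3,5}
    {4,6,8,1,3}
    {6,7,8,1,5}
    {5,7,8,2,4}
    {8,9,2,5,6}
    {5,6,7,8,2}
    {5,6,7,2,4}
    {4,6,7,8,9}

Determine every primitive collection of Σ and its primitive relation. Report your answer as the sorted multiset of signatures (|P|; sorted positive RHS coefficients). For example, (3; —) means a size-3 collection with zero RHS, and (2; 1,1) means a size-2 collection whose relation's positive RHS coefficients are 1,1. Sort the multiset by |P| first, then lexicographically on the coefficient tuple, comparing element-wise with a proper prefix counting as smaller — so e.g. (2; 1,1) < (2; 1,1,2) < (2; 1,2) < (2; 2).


The 7 primitive collections of Σ (r=9, n=5):

  P = {1,9}:  v_{1} + v_{9} = 0 — sig = (2; —)
  P = {3,7}:  v_{3} + v_{7} = 0 — sig = (2; —)
  P = {1,2}:  v_{1} + v_{2} = v_{5} + v_{7} — sig = (2; 1,1)
  P = {2,3}:  v_{2} + v_{3} = v_{5} + v_{9} — sig = (2; 1,1)
  P = {5,7,9}:  v_{5} + v_{7} + v_{9} = v_{2} — sig = (3; 1)
  P = {2,4,6,8}:  v_{2} + v_{4} + v_{6} + v_{8} = v_{7} — sig = (4; 1)
  P = {4,5,6,8}:  v_{4} + v_{5} + v_{6} + v_{8} = v_{1} — sig = (4; 1)

Signatures (|P|; sorted positive RHS coefficients), sorted:
    (2; —)
    (2; —)
    (2; 1,1)
    (2; 1,1)
    (3; 1)
    (4; 1)
    (4; 1)


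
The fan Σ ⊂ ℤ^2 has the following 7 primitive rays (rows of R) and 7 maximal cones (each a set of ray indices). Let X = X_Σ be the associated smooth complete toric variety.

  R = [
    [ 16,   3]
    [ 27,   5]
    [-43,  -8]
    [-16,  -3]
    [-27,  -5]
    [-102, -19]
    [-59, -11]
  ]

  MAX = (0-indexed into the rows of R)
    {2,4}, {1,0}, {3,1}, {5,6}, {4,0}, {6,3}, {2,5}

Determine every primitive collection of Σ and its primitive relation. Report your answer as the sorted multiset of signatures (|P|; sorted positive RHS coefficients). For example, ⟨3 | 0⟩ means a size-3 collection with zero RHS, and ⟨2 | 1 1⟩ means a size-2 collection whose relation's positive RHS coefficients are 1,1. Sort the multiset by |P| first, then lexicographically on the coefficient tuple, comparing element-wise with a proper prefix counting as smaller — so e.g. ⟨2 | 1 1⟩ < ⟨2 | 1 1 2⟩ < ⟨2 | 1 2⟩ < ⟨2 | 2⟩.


The 14 primitive collections of Σ (r=7, n=2):

  {0,3}:  v_{0} + v_{3} = 0 ; sig = ⟨2 | 0⟩
  {1,4}:  v_{1} + v_{4} = 0 ; sig = ⟨2 | 0⟩
  {0,2}:  v_{0} + v_{2} = v_{4} ; sig = ⟨2 | 1⟩
  {0,6}:  v_{0} + v_{6} = v_{2} ; sig = ⟨2 | 1⟩
  {1,2}:  v_{1} + v_{2} = v_{3} ; sig = ⟨2 | 1⟩
  {2,3}:  v_{2} + v_{3} = v_{6} ; sig = ⟨2 | 1⟩
  {2,6}:  v_{2} + v_{6} = v_{5} ; sig = ⟨2 | 1⟩
  {3,4}:  v_{3} + v_{4} = v_{2} ; sig = ⟨2 | 1⟩
  {1,5}:  v_{1} + v_{5} = v_{3} + v_{6} ; sig = ⟨2 | 1 1⟩
  {0,5}:  v_{0} + v_{5} = 2·v_{2} ; sig = ⟨2 | 2⟩
  {1,6}:  v_{1} + v_{6} = 2·v_{3} ; sig = ⟨2 | 2⟩
  {3,5}:  v_{3} + v_{5} = 2·v_{6} ; sig = ⟨2 | 2⟩
  {4,6}:  v_{4} + v_{6} = 2·v_{2} ; sig = ⟨2 | 2⟩
  {4,5}:  v_{4} + v_{5} = 3·v_{2} ; sig = ⟨2 | 3⟩

Sorted signature multiset PRS(X):
    ⟨2 | 0⟩
    ⟨2 | 0⟩
    ⟨2 | 1⟩
    ⟨2 | 1⟩
    ⟨2 | 1⟩
    ⟨2 | 1⟩
    ⟨2 | 1⟩
    ⟨2 | 1⟩
    ⟨2 | 1 1⟩
    ⟨2 | 2⟩
    ⟨2 | 2⟩
    ⟨2 | 2⟩
    ⟨2 | 2⟩
    ⟨2 | 3⟩


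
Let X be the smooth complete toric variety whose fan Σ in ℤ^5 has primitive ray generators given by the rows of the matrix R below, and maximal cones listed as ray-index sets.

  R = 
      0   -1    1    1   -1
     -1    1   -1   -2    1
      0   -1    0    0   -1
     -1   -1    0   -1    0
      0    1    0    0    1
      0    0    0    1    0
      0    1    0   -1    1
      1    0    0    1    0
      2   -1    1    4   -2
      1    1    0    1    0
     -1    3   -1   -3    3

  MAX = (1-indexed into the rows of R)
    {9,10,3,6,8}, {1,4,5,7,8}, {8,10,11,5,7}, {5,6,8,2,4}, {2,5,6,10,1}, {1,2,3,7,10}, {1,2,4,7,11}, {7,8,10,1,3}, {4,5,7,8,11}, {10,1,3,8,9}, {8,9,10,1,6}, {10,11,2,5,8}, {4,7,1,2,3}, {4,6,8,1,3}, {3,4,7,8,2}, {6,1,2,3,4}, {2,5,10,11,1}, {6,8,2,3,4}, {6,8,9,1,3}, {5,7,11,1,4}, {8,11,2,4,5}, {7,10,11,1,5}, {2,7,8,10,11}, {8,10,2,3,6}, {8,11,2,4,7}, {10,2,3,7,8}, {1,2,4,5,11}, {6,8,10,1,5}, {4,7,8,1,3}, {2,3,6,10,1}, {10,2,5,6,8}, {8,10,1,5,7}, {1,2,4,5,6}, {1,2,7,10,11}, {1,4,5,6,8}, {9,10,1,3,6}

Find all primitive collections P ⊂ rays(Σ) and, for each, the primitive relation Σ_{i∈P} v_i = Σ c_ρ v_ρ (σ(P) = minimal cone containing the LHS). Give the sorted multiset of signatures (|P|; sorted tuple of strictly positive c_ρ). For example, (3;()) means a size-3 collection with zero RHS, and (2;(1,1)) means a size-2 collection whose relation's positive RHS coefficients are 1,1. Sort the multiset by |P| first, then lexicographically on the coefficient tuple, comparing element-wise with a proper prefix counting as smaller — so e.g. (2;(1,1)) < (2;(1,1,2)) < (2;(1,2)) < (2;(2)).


14 collections generate NE(X_Σ); each relation:

  {3,5}:  v_{3} + v_{5} = 0 — sig = (2;())
  {4,10}:  v_{4} + v_{10} = 0 — sig = (2;())
  {6,7}:  v_{6} + v_{7} = v_{5} — sig = (2;(1))
  {3,11}:  v_{3} + v_{11} = v_{2} + v_{7} — sig = (2;(1,1))
  {9,11}:  v_{9} + v_{11} = v_{5} + v_{10} — sig = (2;(1,1))
  {2,9}:  v_{2} + v_{9} = v_{3} + v_{6} + v_{10} — sig = (2;(1,1,1))
  {7,9}:  v_{7} + v_{9} = v_{1} + v_{8} + v_{10} — sig = (2;(1,1,1))
  {4,9}:  v_{4} + v_{9} = v_{1} + v_{3} + v_{6} + v_{8} — sig = (2;(1,1,1,1))
  {5,9}:  v_{5} + v_{9} = v_{1} + v_{6} + v_{8} + v_{10} — sig = (2;(1,1,1,1))
  {6,11}:  v_{6} + v_{11} = v_{2} + 2·v_{5} — sig = (2;(1,2))
  {1,2,8}:  v_{1} + v_{2} + v_{8} = 0 — sig = (3;())
  {2,5,7}:  v_{2} + v_{5} + v_{7} = v_{11} — sig = (3;(1))
  {1,8,11}:  v_{1} + v_{8} + v_{11} = v_{5} + v_{7} — sig = (3;(1,1))
  {1,3,6,8,10}:  v_{1} + v_{3} + v_{6} + v_{8} + v_{10} = v_{9} — sig = (5;(1))

Hence PRS(X_Σ) =
[(2;()), (2;()), (2;(1)), (2;(1,1)), (2;(1,1)), (2;(1,1,1)), (2;(1,1,1)), (2;(1,1,1,1)), (2;(1,1,1,1)), (2;(1,2)), (3;()), (3;(1)), (3;(1,1)), (5;(1))]


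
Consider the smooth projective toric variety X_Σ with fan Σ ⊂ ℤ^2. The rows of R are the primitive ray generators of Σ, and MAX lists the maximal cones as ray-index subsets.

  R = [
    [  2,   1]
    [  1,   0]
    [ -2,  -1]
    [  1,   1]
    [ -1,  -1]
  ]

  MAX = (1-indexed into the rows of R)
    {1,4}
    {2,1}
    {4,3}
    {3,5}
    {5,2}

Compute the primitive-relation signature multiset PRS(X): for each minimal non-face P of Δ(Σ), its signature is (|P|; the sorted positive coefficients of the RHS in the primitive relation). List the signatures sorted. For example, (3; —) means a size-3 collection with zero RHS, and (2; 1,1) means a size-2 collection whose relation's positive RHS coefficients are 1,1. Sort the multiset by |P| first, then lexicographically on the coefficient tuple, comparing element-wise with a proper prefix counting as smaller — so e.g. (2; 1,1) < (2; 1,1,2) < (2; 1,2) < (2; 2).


5 minimal non-faces of Δ(Σ) (on 5 rays):

  • {1,3}:  v_{1} + v_{3} = 0 ; sig = (2; —)
  • {4,5}:  v_{4} + v_{5} = 0 ; sig = (2; —)
  • {1,5}:  v_{1} + v_{5} = v_{2} ; sig = (2; 1)
  • {2,3}:  v_{2} + v_{3} = v_{5} ; sig = (2; 1)
  • {2,4}:  v_{2} + v_{4} = v_{1} ; sig = (2; 1)

Signatures (|P|; sorted positive RHS coefficients), sorted:
    (2; —)
    (2; —)
    (2; 1)
    (2; 1)
    (2; 1)


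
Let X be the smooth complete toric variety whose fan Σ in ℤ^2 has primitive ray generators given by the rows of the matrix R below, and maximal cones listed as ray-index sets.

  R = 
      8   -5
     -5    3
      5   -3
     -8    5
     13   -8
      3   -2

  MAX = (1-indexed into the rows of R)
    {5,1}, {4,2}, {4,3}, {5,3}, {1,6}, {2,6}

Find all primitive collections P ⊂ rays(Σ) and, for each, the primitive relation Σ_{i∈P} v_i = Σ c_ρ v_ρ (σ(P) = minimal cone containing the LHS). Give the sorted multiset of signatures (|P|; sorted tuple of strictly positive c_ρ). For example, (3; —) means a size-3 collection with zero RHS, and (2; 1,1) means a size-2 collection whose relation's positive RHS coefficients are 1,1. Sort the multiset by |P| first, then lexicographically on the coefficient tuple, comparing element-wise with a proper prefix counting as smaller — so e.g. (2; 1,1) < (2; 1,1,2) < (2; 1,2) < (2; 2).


Σ has 9 primitive collections:

  P = {1,4}:  v_{1} + v_{4} = 0  so sig = (2; —)
  P = {2,3}:  v_{2} + v_{3} = 0  so sig = (2; —)
  P = {1,2}:  v_{1} + v_{2} = v_{6}  so sig = (2; 1)
  P = {1,3}:  v_{1} + v_{3} = v_{5}  so sig = (2; 1)
  P = {2,5}:  v_{2} + v_{5} = v_{1}  so sig = (2; 1)
  P = {3,6}:  v_{3} + v_{6} = v_{1}  so sig = (2; 1)
  P = {4,5}:  v_{4} + v_{5} = v_{3}  so sig = (2; 1)
  P = {4,6}:  v_{4} + v_{6} = v_{2}  so sig = (2; 1)
  P = {5,6}:  v_{5} + v_{6} = 2·v_{1}  so sig = (2; 2)

Signatures (|P|; sorted positive RHS coefficients), sorted:
{ (2; —) ×2,  (2; 1) ×6,  (2; 2) }
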